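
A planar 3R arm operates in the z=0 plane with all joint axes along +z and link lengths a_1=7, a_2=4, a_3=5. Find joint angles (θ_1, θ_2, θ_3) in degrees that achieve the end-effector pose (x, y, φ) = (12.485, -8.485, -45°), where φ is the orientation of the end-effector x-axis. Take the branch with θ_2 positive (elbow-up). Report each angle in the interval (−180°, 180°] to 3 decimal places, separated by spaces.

wrist centre = target − a_3·(cos φ, sin φ) = (8.9495, -4.9495)
cos θ_2 = (104.5902−7²−4²)/(2·7·4) = 0.7070; θ_2 = 45.0113° (elbow-up)
β = atan2(-4.9495,8.9495) = -28.9446°; ψ = atan2(2.8290,9.8279) = 16.0586°
θ_1 = β − ψ = -45.0033°
θ_3 = φ − θ_1 − θ_2 = -45.0081° (wrapped to (-180°,180°])

-45.003 45.011 -45.008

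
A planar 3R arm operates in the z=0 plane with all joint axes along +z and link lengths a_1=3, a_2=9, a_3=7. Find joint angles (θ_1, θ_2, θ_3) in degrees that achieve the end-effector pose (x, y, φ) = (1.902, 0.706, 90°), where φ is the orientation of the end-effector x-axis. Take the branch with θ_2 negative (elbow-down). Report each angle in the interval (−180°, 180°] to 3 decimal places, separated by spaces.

wrist centre = target − a_3·(cos φ, sin φ) = (1.9020, -6.2940)
cos θ_2 = (43.2320−3²−9²)/(2·3·9) = -0.8661; θ_2 = -150.0055° (elbow-down)
β = atan2(-6.2940,1.9020) = -73.1856°; ψ = atan2(-4.4993,-4.7947) = -136.8205°
θ_1 = β − ψ = 63.6350°
θ_3 = φ − θ_1 − θ_2 = 176.3705° (wrapped to (-180°,180°])

63.635 -150.005 176.371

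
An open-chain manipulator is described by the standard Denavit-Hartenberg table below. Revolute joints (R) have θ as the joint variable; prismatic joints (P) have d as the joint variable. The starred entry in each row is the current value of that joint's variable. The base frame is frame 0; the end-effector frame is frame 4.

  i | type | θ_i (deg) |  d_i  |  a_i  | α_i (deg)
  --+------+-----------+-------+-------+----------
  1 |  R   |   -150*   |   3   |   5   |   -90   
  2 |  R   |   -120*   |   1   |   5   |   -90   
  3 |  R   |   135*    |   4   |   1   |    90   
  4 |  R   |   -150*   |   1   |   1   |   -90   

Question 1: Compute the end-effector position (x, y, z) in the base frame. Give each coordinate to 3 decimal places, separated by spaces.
-4.426 -2.784 9.610

after link 1: o_1 = (-4.3301, -2.5000, 3.0000)
after link 2: o_2 = (-1.6651, -2.1160, 7.3301)
after link 3: o_3 = (-5.3248, -3.4125, 8.7178)
after link 4: o_4 = (-4.4258, -2.7841, 9.6105)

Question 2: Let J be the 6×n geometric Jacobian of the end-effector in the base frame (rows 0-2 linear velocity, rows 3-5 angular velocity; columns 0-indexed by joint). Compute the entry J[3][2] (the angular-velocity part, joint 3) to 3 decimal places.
axis z_2 = (-0.7500,-0.4330,0.5000); lever o_n−o_2 = (-2.7608,-0.6680,2.2803)
cross product → J_v[:, 2] = (-0.6534,0.3299,-0.6944)
J_ω[:, 2] = z_2
entry J[3][2] = -0.7500

-0.750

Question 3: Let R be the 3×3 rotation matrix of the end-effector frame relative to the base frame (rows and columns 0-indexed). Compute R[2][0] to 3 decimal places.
End-effector x-axis (col 0 of R) = (0.9464,-0.1607,0.2803)
R[2][0] = 0.2803

0.280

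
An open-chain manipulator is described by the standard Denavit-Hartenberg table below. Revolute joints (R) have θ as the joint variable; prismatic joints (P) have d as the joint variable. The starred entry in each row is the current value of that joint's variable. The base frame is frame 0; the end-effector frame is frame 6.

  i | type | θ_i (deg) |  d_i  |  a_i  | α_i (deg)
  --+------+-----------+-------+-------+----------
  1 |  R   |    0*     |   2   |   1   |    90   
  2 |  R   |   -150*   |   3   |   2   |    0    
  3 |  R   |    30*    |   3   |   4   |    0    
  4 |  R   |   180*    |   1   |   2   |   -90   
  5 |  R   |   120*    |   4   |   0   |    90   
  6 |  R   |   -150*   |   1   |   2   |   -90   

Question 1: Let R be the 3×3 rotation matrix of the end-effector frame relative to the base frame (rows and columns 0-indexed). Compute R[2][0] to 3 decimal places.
0.125

End-effector x-axis (col 0 of R) = (0.6495,-0.7500,0.1250)
R[2][0] = 0.1250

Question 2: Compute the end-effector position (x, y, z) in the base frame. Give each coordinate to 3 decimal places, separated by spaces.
-3.464 -8.000 2.268

after link 1: o_1 = (1.0000, 0.0000, 2.0000)
after link 2: o_2 = (-0.7321, -3.0000, 1.0000)
after link 3: o_3 = (-2.7321, -6.0000, -2.4641)
after link 4: o_4 = (-1.7321, -7.0000, -0.7321)
after link 5: o_5 = (-5.1962, -7.0000, 1.2679)
after link 6: o_6 = (-3.4641, -8.0000, 2.2679)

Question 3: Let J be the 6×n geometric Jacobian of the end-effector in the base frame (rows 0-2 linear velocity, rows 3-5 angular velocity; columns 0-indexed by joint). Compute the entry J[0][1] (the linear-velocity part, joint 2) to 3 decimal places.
-0.268

axis z_1 = (0.0000,-1.0000,0.0000); lever o_n−o_1 = (-4.4641,-8.0000,0.2679)
cross product → J_v[:, 1] = (-0.2679,-0.0000,-4.4641)
J_ω[:, 1] = z_1
entry J[0][1] = -0.2679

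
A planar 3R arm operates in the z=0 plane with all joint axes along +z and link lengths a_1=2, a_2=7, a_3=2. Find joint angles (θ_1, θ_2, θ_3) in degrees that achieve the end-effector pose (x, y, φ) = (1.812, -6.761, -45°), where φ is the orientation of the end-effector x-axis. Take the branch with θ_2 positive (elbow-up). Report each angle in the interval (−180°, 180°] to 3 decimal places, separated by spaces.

134.977 150.020 30.002

wrist centre = target − a_3·(cos φ, sin φ) = (0.3978, -5.3468)
cos θ_2 = (28.7464−2²−7²)/(2·2·7) = -0.8662; θ_2 = 150.0202° (elbow-up)
β = atan2(-5.3468,0.3978) = -85.7452°; ψ = atan2(3.4979,-4.0634) = 139.2775°
θ_1 = β − ψ = -225.0227°
θ_3 = φ − θ_1 − θ_2 = 30.0025° (wrapped to (-180°,180°])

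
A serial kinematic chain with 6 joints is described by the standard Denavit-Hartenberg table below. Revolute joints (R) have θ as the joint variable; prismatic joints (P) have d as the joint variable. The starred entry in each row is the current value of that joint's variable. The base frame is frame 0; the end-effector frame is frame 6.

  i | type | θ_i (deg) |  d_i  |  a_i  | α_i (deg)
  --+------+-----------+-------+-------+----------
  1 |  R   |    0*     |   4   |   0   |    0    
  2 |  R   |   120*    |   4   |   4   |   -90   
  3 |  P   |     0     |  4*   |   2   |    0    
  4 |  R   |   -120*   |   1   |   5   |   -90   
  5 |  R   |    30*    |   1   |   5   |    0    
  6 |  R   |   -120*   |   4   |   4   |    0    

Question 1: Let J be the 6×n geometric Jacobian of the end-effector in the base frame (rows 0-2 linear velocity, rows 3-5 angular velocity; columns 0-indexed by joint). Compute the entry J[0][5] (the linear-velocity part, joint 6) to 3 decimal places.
1.000

axis z_5 = (-0.4330,0.7500,0.5000); lever o_n−o_5 = (-5.1962,1.0000,2.0000)
cross product → J_v[:, 5] = (1.0000,-1.7321,3.4641)
J_ω[:, 5] = z_5
entry J[0][5] = 1.0000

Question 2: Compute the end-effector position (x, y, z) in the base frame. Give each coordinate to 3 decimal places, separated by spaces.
-8.462 1.656 18.580

after link 1: o_1 = (0.0000, 0.0000, 4.0000)
after link 2: o_2 = (-2.0000, 3.4641, 8.0000)
after link 3: o_3 = (-6.4641, 3.1962, 8.0000)
after link 4: o_4 = (-6.0801, 0.5311, 12.3301)
after link 5: o_5 = (-3.2655, 0.6561, 16.5801)
after link 6: o_6 = (-8.4617, 1.6561, 18.5801)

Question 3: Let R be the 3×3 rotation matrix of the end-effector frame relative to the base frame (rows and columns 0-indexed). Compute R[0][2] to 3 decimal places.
End-effector z-axis (col 2 of R) = (-0.4330,0.7500,0.5000)
R[0][2] = -0.4330

-0.433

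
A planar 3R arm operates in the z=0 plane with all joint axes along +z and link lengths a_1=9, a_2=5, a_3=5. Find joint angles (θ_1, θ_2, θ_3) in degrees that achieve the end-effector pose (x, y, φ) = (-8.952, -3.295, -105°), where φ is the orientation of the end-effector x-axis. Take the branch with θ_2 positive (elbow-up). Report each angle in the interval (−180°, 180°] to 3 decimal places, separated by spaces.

134.998 120.001 0.001

wrist centre = target − a_3·(cos φ, sin φ) = (-7.6579, 1.5346)
cos θ_2 = (60.9986−9²−5²)/(2·9·5) = -0.5000; θ_2 = 120.0010° (elbow-up)
β = atan2(1.5346,-7.6579) = 168.6681°; ψ = atan2(4.3301,6.4999) = 33.6705°
θ_1 = β − ψ = 134.9976°
θ_3 = φ − θ_1 − θ_2 = 0.0014° (wrapped to (-180°,180°])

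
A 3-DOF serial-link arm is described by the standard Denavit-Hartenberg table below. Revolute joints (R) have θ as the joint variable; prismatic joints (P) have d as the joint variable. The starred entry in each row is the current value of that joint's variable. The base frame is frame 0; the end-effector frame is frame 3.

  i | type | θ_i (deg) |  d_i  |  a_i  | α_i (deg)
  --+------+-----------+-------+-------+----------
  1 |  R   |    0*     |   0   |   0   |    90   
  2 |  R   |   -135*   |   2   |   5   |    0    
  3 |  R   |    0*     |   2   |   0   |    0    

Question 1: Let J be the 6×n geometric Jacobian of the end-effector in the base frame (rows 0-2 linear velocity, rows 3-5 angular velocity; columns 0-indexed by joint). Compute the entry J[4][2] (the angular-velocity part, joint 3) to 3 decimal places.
-1.000

axis z_2 = (0.0000,-1.0000,0.0000); lever o_n−o_2 = (0.0000,-2.0000,0.0000)
cross product → J_v[:, 2] = (0.0000,0.0000,0.0000)
J_ω[:, 2] = z_2
entry J[4][2] = -1.0000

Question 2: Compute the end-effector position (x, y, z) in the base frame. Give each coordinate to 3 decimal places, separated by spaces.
after link 1: o_1 = (0.0000, 0.0000, 0.0000)
after link 2: o_2 = (-3.5355, -2.0000, -3.5355)
after link 3: o_3 = (-3.5355, -4.0000, -3.5355)

-3.536 -4.000 -3.536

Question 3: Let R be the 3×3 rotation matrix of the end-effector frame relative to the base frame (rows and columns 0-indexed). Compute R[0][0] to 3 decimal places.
End-effector x-axis (col 0 of R) = (-0.7071,-0.0000,-0.7071)
R[0][0] = -0.7071

-0.707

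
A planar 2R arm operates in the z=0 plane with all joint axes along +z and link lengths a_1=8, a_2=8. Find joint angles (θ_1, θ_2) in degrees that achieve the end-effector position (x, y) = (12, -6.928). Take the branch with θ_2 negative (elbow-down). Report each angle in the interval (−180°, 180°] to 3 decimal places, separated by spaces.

0.001 -60.001

cos θ_2 = (191.9972−8²−8²)/(2·8·8) = 0.5000; θ_2 = -60.0015° (elbow-down)
β = atan2(-6.9280,12.0000) = -29.9993°; ψ = atan2(-6.9283,11.9998) = -30.0007°
θ_1 = β − ψ = 0.0015°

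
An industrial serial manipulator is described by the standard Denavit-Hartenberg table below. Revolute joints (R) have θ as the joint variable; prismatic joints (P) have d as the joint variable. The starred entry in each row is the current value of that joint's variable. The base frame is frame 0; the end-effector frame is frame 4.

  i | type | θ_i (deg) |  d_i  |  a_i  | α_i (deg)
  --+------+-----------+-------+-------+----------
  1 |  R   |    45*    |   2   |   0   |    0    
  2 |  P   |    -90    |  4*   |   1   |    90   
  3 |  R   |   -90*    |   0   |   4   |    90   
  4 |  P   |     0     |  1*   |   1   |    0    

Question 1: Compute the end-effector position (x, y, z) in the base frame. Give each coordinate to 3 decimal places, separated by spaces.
-0.000 -0.000 1.000

after link 1: o_1 = (0.0000, 0.0000, 2.0000)
after link 2: o_2 = (0.7071, -0.7071, 6.0000)
after link 3: o_3 = (0.7071, -0.7071, 2.0000)
after link 4: o_4 = (-0.0000, -0.0000, 1.0000)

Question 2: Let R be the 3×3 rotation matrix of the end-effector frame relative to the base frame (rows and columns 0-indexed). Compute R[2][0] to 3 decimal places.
End-effector x-axis (col 0 of R) = (-0.0000,-0.0000,-1.0000)
R[2][0] = -1.0000

-1.000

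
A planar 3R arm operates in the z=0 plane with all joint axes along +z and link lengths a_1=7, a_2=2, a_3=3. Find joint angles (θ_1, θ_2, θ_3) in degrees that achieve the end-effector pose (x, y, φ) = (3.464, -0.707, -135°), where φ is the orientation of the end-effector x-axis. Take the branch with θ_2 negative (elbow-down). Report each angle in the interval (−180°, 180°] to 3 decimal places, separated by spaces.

wrist centre = target − a_3·(cos φ, sin φ) = (5.5853, 1.4143)
cos θ_2 = (33.1961−7²−2²)/(2·7·2) = -0.7073; θ_2 = -135.0142° (elbow-down)
β = atan2(1.4143,5.5853) = 14.2098°; ψ = atan2(-1.4139,5.5854) = -14.2051°
θ_1 = β − ψ = 28.4149°
θ_3 = φ − θ_1 − θ_2 = -28.4007° (wrapped to (-180°,180°])

28.415 -135.014 -28.401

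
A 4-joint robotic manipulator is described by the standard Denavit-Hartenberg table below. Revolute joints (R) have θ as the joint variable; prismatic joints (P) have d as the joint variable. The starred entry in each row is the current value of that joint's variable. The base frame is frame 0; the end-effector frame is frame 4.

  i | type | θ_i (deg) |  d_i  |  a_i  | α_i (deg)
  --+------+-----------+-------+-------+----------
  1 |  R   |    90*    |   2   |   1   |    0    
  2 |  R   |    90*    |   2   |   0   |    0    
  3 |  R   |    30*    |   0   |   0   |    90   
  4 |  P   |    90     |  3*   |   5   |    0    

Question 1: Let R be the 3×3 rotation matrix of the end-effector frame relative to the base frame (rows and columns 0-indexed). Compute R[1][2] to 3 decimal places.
0.866

End-effector z-axis (col 2 of R) = (-0.5000,0.8660,0.0000)
R[1][2] = 0.8660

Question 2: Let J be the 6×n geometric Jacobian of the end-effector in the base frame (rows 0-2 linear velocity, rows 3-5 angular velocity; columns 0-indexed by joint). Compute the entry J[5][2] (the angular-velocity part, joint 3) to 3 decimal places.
axis z_2 = (0.0000,0.0000,1.0000); lever o_n−o_2 = (-1.5000,2.5981,5.0000)
cross product → J_v[:, 2] = (-2.5981,-1.5000,0.0000)
J_ω[:, 2] = z_2
entry J[5][2] = 1.0000

1.000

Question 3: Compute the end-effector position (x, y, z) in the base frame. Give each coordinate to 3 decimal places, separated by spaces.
-1.500 3.598 9.000

after link 1: o_1 = (0.0000, 1.0000, 2.0000)
after link 2: o_2 = (0.0000, 1.0000, 4.0000)
after link 3: o_3 = (0.0000, 1.0000, 4.0000)
after link 4: o_4 = (-1.5000, 3.5981, 9.0000)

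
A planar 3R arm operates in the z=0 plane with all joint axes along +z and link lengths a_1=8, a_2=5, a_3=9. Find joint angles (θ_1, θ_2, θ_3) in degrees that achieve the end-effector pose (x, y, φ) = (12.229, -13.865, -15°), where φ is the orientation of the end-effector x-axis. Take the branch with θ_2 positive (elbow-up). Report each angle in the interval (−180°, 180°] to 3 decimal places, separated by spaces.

-89.998 44.997 30.002

wrist centre = target − a_3·(cos φ, sin φ) = (3.5357, -11.5356)
cos θ_2 = (145.5717−8²−5²)/(2·8·5) = 0.7071; θ_2 = 44.9968° (elbow-up)
β = atan2(-11.5356,3.5357) = -72.9597°; ψ = atan2(3.5353,11.5357) = 17.0387°
θ_1 = β − ψ = -89.9984°
θ_3 = φ − θ_1 − θ_2 = 30.0015° (wrapped to (-180°,180°])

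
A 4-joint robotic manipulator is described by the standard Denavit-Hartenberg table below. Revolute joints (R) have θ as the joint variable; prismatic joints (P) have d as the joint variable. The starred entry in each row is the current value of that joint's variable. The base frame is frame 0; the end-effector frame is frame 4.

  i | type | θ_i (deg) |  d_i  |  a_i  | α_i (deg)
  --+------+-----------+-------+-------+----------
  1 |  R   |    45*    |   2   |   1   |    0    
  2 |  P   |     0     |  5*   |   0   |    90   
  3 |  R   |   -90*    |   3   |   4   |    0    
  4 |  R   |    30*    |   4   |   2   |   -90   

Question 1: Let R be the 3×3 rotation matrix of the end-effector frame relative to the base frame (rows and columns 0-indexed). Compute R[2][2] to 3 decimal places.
0.500

End-effector z-axis (col 2 of R) = (0.6124,0.6124,0.5000)
R[2][2] = 0.5000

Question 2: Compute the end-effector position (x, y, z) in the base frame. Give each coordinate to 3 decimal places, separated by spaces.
6.364 -3.536 1.268

after link 1: o_1 = (0.7071, 0.7071, 2.0000)
after link 2: o_2 = (0.7071, 0.7071, 7.0000)
after link 3: o_3 = (2.8284, -1.4142, 3.0000)
after link 4: o_4 = (6.3640, -3.5355, 1.2679)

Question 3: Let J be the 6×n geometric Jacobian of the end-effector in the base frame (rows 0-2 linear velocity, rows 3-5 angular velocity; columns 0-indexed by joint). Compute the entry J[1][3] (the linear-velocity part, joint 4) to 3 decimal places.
axis z_3 = (0.7071,-0.7071,0.0000); lever o_n−o_3 = (3.5355,-2.1213,-1.7321)
cross product → J_v[:, 3] = (1.2247,1.2247,1.0000)
J_ω[:, 3] = z_3
entry J[1][3] = 1.2247

1.225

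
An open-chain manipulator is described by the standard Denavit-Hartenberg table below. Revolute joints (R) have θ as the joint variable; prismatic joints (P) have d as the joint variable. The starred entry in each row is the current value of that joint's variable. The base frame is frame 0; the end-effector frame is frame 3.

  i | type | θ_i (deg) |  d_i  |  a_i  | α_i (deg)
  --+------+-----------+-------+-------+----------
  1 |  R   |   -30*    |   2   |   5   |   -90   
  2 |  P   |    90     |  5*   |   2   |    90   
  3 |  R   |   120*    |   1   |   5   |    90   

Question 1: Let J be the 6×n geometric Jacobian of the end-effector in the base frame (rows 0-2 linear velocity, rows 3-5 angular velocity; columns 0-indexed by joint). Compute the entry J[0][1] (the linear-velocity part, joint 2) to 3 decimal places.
prismatic axis z_1 = (0.5000,0.8660,0.0000)
J_v[:, 1] = z_1; J_ω[:, 1] = (0,0,0)
entry J[0][1] = 0.5000

0.500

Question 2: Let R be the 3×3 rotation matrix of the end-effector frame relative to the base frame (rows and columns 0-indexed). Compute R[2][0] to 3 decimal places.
0.500

End-effector x-axis (col 0 of R) = (0.4330,0.7500,0.5000)
R[2][0] = 0.5000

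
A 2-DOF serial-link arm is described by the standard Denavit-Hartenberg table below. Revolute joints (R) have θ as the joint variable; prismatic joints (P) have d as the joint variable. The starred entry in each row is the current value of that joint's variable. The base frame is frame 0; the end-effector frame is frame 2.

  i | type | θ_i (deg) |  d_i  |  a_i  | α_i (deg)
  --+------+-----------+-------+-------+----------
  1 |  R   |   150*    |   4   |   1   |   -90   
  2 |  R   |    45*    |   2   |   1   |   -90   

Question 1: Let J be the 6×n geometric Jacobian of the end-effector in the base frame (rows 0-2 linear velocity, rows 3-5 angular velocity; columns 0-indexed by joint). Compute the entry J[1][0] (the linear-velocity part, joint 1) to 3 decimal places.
-2.478

axis z_0 = ẑ; lever o_n−o_0 = (-2.4784,-0.8785,3.2929)
cross product → J_v[:, 0] = (0.8785,-2.4784,0.0000)
J_ω[:, 0] = z_0
entry J[1][0] = -2.4784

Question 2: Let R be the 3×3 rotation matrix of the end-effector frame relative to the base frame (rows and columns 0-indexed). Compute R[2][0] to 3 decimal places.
End-effector x-axis (col 0 of R) = (-0.6124,0.3536,-0.7071)
R[2][0] = -0.7071

-0.707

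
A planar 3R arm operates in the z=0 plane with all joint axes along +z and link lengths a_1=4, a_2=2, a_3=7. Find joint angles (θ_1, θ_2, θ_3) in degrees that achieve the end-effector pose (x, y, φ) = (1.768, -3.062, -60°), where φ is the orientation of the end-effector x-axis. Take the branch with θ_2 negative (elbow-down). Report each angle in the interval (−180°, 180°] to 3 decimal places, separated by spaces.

wrist centre = target − a_3·(cos φ, sin φ) = (-1.7320, 3.0002)
cos θ_2 = (12.0009−4²−2²)/(2·4·2) = -0.4999; θ_2 = -119.9963° (elbow-down)
β = atan2(3.0002,-1.7320) = 119.9978°; ψ = atan2(-1.7321,3.0001) = -30.0000°
θ_1 = β − ψ = 149.9978°
θ_3 = φ − θ_1 − θ_2 = -90.0015° (wrapped to (-180°,180°])

149.998 -119.996 -90.001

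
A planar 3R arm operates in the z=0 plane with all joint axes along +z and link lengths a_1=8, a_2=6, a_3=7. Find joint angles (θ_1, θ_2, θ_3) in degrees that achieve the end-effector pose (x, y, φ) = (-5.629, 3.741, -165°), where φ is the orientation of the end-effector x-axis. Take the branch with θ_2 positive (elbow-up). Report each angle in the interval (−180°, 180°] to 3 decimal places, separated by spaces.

30.001 135.002 29.997

wrist centre = target − a_3·(cos φ, sin φ) = (1.1325, 5.5527)
cos θ_2 = (32.1154−8²−6²)/(2·8·6) = -0.7071; θ_2 = 135.0020° (elbow-up)
β = atan2(5.5527,1.1325) = 78.4726°; ψ = atan2(4.2425,3.7572) = 48.4714°
θ_1 = β − ψ = 30.0012°
θ_3 = φ − θ_1 − θ_2 = 29.9968° (wrapped to (-180°,180°])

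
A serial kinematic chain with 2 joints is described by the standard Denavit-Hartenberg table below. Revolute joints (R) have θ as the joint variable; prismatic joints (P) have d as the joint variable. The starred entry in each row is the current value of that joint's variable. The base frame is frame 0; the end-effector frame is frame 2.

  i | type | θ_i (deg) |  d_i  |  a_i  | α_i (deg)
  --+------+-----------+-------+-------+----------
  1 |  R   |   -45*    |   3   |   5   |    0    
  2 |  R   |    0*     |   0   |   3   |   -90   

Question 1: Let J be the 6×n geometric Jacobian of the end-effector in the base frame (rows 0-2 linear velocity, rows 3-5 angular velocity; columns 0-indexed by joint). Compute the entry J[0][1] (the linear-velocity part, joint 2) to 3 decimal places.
axis z_1 = (0.0000,0.0000,1.0000); lever o_n−o_1 = (2.1213,-2.1213,0.0000)
cross product → J_v[:, 1] = (2.1213,2.1213,-0.0000)
J_ω[:, 1] = z_1
entry J[0][1] = 2.1213

2.121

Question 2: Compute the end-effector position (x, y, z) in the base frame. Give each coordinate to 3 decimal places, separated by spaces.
after link 1: o_1 = (3.5355, -3.5355, 3.0000)
after link 2: o_2 = (5.6569, -5.6569, 3.0000)

5.657 -5.657 3.000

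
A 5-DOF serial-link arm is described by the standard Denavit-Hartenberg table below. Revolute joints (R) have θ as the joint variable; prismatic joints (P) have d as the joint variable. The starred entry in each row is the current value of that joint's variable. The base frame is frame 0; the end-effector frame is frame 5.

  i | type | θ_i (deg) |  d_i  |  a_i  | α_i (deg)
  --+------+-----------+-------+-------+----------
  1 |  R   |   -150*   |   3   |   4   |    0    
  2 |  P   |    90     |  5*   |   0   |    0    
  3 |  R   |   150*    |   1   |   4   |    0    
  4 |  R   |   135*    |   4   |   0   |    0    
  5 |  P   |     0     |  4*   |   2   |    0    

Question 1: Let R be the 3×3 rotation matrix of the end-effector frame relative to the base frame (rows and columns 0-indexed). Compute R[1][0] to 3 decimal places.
End-effector x-axis (col 0 of R) = (-0.7071,-0.7071,0.0000)
R[1][0] = -0.7071

-0.707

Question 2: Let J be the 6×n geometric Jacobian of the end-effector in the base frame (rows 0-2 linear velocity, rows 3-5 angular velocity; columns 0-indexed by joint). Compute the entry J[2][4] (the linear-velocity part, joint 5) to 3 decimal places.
prismatic axis z_4 = (0.0000,0.0000,1.0000)
J_v[:, 4] = z_4; J_ω[:, 4] = (0,0,0)
entry J[2][4] = 1.0000

1.000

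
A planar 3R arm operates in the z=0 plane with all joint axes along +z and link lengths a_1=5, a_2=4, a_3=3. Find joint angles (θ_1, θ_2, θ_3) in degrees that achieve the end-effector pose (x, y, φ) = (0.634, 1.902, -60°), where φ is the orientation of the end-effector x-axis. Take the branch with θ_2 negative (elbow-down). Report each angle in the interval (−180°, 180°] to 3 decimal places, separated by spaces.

wrist centre = target − a_3·(cos φ, sin φ) = (-0.8660, 4.5001)
cos θ_2 = (21.0006−5²−4²)/(2·5·4) = -0.5000; θ_2 = -119.9989° (elbow-down)
β = atan2(4.5001,-0.8660) = 100.8929°; ψ = atan2(-3.4641,3.0001) = -49.1063°
θ_1 = β − ψ = 149.9992°
θ_3 = φ − θ_1 − θ_2 = -90.0003° (wrapped to (-180°,180°])

149.999 -119.999 -90.000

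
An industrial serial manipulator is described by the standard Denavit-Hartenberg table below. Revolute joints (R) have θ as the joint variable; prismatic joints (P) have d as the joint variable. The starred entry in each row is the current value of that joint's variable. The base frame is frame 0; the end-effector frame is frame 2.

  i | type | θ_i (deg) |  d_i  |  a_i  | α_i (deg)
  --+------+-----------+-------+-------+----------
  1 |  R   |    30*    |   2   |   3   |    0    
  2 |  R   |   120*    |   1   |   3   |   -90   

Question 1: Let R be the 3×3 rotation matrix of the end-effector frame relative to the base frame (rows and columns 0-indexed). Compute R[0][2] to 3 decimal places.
-0.500

End-effector z-axis (col 2 of R) = (-0.5000,-0.8660,0.0000)
R[0][2] = -0.5000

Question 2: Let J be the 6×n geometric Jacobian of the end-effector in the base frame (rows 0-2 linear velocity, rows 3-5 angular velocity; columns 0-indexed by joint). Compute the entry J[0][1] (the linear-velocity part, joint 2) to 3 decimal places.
-1.500

axis z_1 = (0.0000,0.0000,1.0000); lever o_n−o_1 = (-2.5981,1.5000,1.0000)
cross product → J_v[:, 1] = (-1.5000,-2.5981,0.0000)
J_ω[:, 1] = z_1
entry J[0][1] = -1.5000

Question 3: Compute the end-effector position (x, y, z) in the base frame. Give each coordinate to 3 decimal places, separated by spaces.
after link 1: o_1 = (2.5981, 1.5000, 2.0000)
after link 2: o_2 = (0.0000, 3.0000, 3.0000)

0.000 3.000 3.000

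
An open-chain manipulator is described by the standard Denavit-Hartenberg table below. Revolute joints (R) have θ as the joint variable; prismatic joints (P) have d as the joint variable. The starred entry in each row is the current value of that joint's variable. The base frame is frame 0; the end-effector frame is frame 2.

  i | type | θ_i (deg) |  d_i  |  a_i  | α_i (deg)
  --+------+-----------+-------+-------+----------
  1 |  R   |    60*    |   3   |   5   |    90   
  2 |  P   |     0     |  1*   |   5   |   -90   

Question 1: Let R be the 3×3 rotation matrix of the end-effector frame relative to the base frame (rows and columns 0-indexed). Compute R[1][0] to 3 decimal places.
End-effector x-axis (col 0 of R) = (0.5000,0.8660,0.0000)
R[1][0] = 0.8660

0.866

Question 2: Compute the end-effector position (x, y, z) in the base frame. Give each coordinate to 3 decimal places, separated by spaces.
after link 1: o_1 = (2.5000, 4.3301, 3.0000)
after link 2: o_2 = (5.8660, 8.1603, 3.0000)

5.866 8.160 3.000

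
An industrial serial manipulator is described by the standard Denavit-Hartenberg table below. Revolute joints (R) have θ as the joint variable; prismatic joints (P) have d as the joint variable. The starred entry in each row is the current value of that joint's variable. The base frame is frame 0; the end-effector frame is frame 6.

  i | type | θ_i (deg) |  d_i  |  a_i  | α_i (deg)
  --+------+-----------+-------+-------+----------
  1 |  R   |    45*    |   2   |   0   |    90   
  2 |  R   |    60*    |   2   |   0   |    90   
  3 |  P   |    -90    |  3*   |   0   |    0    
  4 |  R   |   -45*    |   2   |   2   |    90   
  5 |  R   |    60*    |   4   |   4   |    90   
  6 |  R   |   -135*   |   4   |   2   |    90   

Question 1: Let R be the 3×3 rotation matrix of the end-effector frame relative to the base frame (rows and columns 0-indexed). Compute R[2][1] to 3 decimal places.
-0.280

End-effector y-axis (col 1 of R) = (-0.9557,-0.0897,-0.2803)
R[2][1] = -0.2803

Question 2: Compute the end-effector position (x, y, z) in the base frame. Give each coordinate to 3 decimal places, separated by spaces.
0.201 1.544 -6.341

after link 1: o_1 = (0.0000, 0.0000, 2.0000)
after link 2: o_2 = (1.4142, -1.4142, 2.0000)
after link 3: o_3 = (3.2513, 0.4229, 0.5000)
after link 4: o_4 = (2.9761, 2.1476, -1.7247)
after link 5: o_5 = (4.5974, 1.7690, -7.1310)
after link 6: o_6 = (0.2014, 1.5441, -6.3409)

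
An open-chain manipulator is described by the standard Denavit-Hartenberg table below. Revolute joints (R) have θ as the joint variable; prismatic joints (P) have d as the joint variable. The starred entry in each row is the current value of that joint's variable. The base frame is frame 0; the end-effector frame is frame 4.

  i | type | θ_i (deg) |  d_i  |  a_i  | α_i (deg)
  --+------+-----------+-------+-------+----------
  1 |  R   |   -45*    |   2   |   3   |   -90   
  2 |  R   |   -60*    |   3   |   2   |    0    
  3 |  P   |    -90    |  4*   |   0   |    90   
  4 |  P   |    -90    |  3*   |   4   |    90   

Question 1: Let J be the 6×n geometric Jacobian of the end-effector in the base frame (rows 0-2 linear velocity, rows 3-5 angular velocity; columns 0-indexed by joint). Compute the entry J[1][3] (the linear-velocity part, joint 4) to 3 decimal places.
0.354

prismatic axis z_3 = (-0.3536,0.3536,-0.8660)
J_v[:, 3] = z_3; J_ω[:, 3] = (0,0,0)
entry J[1][3] = 0.3536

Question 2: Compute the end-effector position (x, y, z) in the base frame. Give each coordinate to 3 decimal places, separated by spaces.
after link 1: o_1 = (2.1213, -2.1213, 2.0000)
after link 2: o_2 = (4.9497, -0.7071, 3.7321)
after link 3: o_3 = (7.7782, 2.1213, 3.7321)
after link 4: o_4 = (3.8891, 0.3536, 1.1340)

3.889 0.354 1.134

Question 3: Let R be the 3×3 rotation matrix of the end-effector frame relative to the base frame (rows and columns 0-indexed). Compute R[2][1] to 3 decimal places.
-0.866

End-effector y-axis (col 1 of R) = (-0.3536,0.3536,-0.8660)
R[2][1] = -0.8660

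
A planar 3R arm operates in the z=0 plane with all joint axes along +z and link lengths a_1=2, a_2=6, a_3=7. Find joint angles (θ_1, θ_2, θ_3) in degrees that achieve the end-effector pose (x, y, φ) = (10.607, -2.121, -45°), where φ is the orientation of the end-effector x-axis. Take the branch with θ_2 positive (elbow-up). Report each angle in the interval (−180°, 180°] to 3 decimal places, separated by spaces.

wrist centre = target − a_3·(cos φ, sin φ) = (5.6573, 2.8287)
cos θ_2 = (40.0063−2²−6²)/(2·2·6) = 0.0003; θ_2 = 89.9849° (elbow-up)
β = atan2(2.8287,5.6573) = 26.5660°; ψ = atan2(6.0000,2.0016) = 71.5515°
θ_1 = β − ψ = -44.9854°
θ_3 = φ − θ_1 − θ_2 = -89.9995° (wrapped to (-180°,180°])

-44.985 89.985 -89.999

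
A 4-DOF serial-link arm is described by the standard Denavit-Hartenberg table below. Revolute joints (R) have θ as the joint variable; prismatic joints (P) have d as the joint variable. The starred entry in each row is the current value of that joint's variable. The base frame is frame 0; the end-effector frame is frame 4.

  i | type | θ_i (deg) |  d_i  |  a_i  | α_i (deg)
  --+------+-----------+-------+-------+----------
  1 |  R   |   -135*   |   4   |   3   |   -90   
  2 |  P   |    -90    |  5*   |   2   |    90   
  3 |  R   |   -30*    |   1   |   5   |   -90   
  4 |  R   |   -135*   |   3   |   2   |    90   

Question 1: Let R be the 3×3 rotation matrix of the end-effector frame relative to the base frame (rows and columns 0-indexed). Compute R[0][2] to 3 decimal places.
End-effector z-axis (col 2 of R) = (-0.2500,-0.7500,-0.6124)
R[0][2] = -0.2500

-0.250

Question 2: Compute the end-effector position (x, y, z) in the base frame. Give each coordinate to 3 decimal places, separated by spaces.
3.691 -4.519 10.605

after link 1: o_1 = (-2.1213, -2.1213, 4.0000)
after link 2: o_2 = (1.4142, -5.6569, 6.0000)
after link 3: o_3 = (0.3536, -3.1820, 10.3301)
after link 4: o_4 = (3.6907, -4.5191, 10.6054)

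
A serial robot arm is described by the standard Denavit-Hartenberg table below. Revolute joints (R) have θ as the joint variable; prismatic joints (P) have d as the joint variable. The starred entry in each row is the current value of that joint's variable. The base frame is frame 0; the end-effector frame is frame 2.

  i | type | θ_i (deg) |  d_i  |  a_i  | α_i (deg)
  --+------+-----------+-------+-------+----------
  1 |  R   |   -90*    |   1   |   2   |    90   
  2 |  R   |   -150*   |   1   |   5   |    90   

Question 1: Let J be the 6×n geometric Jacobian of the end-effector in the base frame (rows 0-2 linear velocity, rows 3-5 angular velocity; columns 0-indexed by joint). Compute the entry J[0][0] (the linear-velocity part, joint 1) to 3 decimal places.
axis z_0 = ẑ; lever o_n−o_0 = (-1.0000,2.3301,-1.5000)
cross product → J_v[:, 0] = (-2.3301,-1.0000,0.0000)
J_ω[:, 0] = z_0
entry J[0][0] = -2.3301

-2.330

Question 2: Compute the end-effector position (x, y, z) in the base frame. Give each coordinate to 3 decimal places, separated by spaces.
after link 1: o_1 = (0.0000, -2.0000, 1.0000)
after link 2: o_2 = (-1.0000, 2.3301, -1.5000)

-1.000 2.330 -1.500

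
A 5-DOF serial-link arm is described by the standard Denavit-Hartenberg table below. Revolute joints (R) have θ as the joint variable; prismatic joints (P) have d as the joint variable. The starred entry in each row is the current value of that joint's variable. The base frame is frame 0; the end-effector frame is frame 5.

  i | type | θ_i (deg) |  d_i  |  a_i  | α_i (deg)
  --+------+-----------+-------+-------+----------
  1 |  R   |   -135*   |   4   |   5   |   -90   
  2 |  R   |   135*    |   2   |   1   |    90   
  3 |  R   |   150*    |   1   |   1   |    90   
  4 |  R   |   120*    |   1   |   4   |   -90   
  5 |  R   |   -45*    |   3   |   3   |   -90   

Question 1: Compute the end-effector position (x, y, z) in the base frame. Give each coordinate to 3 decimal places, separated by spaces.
-0.960 -4.317 -4.059

after link 1: o_1 = (-3.5355, -3.5355, 4.0000)
after link 2: o_2 = (-1.6213, -4.4497, 3.2929)
after link 3: o_3 = (-2.2008, -5.7363, 3.1982)
after link 4: o_4 = (-2.9115, -6.2576, -0.8296)
after link 5: o_5 = (-0.9600, -4.3170, -4.0585)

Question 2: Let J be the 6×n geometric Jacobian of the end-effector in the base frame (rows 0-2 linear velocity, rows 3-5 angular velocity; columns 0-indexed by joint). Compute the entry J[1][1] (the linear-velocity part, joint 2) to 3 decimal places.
axis z_1 = (0.7071,-0.7071,0.0000); lever o_n−o_1 = (2.5755,-0.7815,-8.0585)
cross product → J_v[:, 1] = (5.6982,5.6982,1.2686)
J_ω[:, 1] = z_1
entry J[1][1] = 5.6982

5.698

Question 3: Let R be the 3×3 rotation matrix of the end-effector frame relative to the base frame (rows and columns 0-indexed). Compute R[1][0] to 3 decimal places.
End-effector x-axis (col 0 of R) = (0.3317,-0.2843,-0.8995)
R[1][0] = -0.2843

-0.284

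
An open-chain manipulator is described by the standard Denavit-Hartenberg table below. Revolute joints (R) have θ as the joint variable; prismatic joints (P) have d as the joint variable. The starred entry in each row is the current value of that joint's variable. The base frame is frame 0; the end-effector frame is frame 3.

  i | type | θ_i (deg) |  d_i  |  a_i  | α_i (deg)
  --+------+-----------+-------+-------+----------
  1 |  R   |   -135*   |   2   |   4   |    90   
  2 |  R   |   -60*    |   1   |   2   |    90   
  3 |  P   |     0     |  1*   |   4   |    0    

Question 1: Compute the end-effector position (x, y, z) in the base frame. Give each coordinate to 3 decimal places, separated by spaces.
-5.044 -3.630 -3.696

after link 1: o_1 = (-2.8284, -2.8284, 2.0000)
after link 2: o_2 = (-4.2426, -2.8284, 0.2679)
after link 3: o_3 = (-5.0445, -3.6303, -3.6962)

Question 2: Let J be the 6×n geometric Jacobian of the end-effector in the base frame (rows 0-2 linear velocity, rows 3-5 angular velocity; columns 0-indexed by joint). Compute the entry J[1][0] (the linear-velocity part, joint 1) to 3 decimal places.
-5.044

axis z_0 = ẑ; lever o_n−o_0 = (-5.0445,-3.6303,-3.6962)
cross product → J_v[:, 0] = (3.6303,-5.0445,0.0000)
J_ω[:, 0] = z_0
entry J[1][0] = -5.0445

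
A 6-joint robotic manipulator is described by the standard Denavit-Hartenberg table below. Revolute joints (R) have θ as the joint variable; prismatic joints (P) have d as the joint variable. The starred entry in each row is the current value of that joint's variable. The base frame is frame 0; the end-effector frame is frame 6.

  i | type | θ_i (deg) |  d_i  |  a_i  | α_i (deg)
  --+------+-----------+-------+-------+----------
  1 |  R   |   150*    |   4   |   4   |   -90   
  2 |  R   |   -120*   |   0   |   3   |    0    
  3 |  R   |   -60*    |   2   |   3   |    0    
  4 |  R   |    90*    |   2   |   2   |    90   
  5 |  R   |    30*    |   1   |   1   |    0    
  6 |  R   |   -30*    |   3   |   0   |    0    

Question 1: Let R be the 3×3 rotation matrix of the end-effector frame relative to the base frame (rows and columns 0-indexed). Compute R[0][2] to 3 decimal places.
0.866

End-effector z-axis (col 2 of R) = (0.8660,-0.5000,0.0000)
R[0][2] = 0.8660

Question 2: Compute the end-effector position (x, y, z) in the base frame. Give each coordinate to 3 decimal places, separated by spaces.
1.647 -6.147 9.464

after link 1: o_1 = (-3.4641, 2.0000, 4.0000)
after link 2: o_2 = (-2.1651, 1.2500, 6.5981)
after link 3: o_3 = (-0.5670, -1.9821, 6.5981)
after link 4: o_4 = (-1.5670, -3.7141, 8.5981)
after link 5: o_5 = (-0.9510, -4.6471, 9.4641)
after link 6: o_6 = (1.6471, -6.1471, 9.4641)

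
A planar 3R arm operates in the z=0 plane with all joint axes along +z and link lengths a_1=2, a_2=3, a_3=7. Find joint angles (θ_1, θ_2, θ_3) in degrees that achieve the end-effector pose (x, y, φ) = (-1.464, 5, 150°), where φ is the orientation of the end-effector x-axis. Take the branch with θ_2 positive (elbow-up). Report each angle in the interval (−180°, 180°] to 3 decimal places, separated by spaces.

wrist centre = target − a_3·(cos φ, sin φ) = (4.5982, 1.5000)
cos θ_2 = (23.3932−2²−3²)/(2·2·3) = 0.8661; θ_2 = 29.9911° (elbow-up)
β = atan2(1.5000,4.5982) = 18.0672°; ψ = atan2(1.4996,4.5983) = 18.0621°
θ_1 = β − ψ = 0.0050°
θ_3 = φ − θ_1 − θ_2 = 120.0039° (wrapped to (-180°,180°])

0.005 29.991 120.004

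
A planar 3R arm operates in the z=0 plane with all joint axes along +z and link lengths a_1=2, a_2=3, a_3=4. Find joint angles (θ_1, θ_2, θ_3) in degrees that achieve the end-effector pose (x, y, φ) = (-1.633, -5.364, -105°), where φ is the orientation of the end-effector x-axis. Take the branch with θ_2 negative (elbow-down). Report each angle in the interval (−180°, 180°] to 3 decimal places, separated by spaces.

0.009 -149.996 44.987

wrist centre = target − a_3·(cos φ, sin φ) = (-0.5977, -1.5003)
cos θ_2 = (2.6082−2²−3²)/(2·2·3) = -0.8660; θ_2 = -149.9955° (elbow-down)
β = atan2(-1.5003,-0.5977) = -111.7225°; ψ = atan2(-1.5002,-0.5980) = -111.7315°
θ_1 = β − ψ = 0.0090°
θ_3 = φ − θ_1 − θ_2 = 44.9865° (wrapped to (-180°,180°])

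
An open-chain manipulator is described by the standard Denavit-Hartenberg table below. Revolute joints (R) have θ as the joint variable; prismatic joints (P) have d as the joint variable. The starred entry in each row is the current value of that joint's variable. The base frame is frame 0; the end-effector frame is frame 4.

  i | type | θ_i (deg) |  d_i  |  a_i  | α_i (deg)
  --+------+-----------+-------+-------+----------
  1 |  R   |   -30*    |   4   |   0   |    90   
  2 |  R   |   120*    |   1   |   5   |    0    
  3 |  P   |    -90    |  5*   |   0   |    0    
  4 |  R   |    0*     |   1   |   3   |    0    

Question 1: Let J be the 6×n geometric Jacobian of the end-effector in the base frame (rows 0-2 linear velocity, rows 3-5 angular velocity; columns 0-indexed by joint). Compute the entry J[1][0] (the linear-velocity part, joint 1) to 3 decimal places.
axis z_0 = ẑ; lever o_n−o_0 = (-3.4151,-6.1112,9.8301)
cross product → J_v[:, 0] = (6.1112,-3.4151,0.0000)
J_ω[:, 0] = z_0
entry J[1][0] = -3.4151

-3.415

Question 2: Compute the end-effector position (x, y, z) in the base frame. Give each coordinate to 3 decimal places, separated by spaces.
after link 1: o_1 = (0.0000, 0.0000, 4.0000)
after link 2: o_2 = (-2.6651, 0.3840, 8.3301)
after link 3: o_3 = (-5.1651, -3.9462, 8.3301)
after link 4: o_4 = (-3.4151, -6.1112, 9.8301)

-3.415 -6.111 9.830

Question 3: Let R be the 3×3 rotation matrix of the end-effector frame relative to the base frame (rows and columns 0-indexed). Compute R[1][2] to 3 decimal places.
End-effector z-axis (col 2 of R) = (-0.5000,-0.8660,0.0000)
R[1][2] = -0.8660

-0.866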